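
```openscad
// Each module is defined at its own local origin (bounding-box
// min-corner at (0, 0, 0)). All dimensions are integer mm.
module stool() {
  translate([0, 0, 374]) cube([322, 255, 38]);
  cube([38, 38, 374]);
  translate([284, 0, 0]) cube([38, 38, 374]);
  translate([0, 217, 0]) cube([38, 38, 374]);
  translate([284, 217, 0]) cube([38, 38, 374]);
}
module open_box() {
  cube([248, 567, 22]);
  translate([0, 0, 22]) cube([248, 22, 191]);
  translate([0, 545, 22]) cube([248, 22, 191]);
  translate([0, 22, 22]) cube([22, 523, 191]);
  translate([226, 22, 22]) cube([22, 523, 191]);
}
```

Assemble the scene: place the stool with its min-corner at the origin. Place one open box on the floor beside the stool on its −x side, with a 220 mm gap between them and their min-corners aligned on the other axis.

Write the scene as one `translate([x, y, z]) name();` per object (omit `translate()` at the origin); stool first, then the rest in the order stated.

stool();
translate([-468, 0, 0]) open_box();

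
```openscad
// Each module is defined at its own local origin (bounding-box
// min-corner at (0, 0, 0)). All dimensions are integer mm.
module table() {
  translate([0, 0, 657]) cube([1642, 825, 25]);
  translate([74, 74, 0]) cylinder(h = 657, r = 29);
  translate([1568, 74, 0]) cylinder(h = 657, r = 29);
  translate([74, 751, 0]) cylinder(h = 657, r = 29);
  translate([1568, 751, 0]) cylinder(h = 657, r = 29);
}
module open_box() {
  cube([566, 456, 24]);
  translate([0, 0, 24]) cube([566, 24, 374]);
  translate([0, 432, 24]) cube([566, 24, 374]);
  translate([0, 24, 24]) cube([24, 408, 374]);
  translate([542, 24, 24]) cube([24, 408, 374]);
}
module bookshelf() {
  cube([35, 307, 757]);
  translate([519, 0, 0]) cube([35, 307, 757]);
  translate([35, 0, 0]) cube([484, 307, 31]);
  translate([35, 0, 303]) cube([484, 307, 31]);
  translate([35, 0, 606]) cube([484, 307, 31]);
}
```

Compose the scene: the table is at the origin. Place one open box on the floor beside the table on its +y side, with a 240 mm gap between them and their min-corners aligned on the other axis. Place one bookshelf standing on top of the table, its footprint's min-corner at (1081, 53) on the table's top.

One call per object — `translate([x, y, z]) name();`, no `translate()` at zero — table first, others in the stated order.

table();
translate([0, 1065, 0]) open_box();
translate([1081, 53, 682]) bookshelf();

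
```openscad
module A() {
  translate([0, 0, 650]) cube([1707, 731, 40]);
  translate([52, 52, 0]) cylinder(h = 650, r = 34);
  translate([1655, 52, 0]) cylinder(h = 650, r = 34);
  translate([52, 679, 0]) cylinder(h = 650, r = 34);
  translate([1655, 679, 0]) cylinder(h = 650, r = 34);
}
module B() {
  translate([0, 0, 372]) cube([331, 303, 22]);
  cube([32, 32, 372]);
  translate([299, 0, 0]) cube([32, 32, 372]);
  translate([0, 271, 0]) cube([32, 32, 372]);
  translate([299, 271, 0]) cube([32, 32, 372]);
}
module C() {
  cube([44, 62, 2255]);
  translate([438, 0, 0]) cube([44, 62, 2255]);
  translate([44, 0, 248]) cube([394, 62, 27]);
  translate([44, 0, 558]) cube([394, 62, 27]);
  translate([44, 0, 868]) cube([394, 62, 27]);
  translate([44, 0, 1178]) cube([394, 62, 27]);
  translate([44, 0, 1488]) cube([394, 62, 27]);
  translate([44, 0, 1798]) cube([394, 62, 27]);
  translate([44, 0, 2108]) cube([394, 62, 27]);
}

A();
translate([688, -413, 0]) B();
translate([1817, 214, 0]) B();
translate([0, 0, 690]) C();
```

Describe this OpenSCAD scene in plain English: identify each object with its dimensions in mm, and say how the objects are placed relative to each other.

A is a table with a 1707×731 mm rectangular top, 40 mm thick, top surface at z = 690 mm, supported by four round legs of 68 mm diameter, each leg's bounding box inset 18 mm from the nearest pair of top edges, running from the floor.

B is a four-legged stool. The seat is a 331×303×22 mm slab whose top surface is at z = 394 mm; four square legs, each 32×32 mm in cross-section, run from the floor (z = 0) to the underside of the seat, each flush with a corner of the seat.

C is a straight ladder. Two 44×62 mm vertical rails, 2255 mm tall, stand 482 mm apart (outside-to-outside) with their front faces coplanar on the −y side. 7 rungs, each 62 mm deep and 27 mm tall, span between the inner faces of the rails, front faces flush with the rails. The lowest rung's underside is at z = 248 mm and rungs are spaced 310 mm apart (underside to underside).

Two stools sit around the table at the −y, +x sides. The ladder is on top of the table.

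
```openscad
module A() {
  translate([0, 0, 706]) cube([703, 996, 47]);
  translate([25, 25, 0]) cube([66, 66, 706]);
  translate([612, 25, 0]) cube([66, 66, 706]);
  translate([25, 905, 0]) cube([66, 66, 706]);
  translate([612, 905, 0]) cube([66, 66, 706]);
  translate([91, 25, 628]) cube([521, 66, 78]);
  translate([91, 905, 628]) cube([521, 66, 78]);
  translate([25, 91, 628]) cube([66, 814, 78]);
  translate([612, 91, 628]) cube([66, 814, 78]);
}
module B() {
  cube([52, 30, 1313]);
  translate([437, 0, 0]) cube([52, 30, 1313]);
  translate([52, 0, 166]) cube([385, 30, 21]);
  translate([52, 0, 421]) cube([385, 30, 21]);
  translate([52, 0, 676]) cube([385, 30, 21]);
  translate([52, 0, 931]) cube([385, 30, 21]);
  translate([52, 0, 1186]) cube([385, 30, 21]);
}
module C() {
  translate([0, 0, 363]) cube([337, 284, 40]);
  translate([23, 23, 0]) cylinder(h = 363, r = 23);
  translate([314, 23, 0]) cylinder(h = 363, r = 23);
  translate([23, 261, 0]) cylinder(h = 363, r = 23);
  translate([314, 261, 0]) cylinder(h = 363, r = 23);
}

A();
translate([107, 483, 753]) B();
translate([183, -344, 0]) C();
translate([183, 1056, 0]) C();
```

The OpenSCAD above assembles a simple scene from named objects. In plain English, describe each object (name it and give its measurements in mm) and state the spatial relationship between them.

A is a rectangular dining table. The top is 703×996×47 mm with its upper surface at z = 753 mm. It stands on four 66×66 mm square legs, each inset 25 mm from the nearest pair of top edges, running from the floor to the underside of the top. Four apron rails, 66 mm thick and 78 mm tall, run between adjacent legs with their top edges flush with the underside of the top and their outer faces flush with the legs' outer faces.

B is a wooden ladder with two side rails of 52×30 mm section and 1313 mm height, set 489 mm apart overall. Between them run 5 rectangular rungs (30 mm deep, 21 mm thick), front faces flush with the rails' −y face. The bottom of the first rung is 166 mm above the floor and each subsequent rung is 255 mm higher than the one below.

C is a simple wooden stool: a rectangular seat 337 mm (x) by 284 mm (y), 40 mm thick, top face at z = 403 mm, on four round legs, each 46 mm in diameter. The legs rest on z = 0, each leg's axis is inset half a diameter from the nearest pair of seat edges (so the leg's bounding box is flush with the corner).

The ladder is on top of the table, centred. Two stools sit around the table at the −y, +y sides.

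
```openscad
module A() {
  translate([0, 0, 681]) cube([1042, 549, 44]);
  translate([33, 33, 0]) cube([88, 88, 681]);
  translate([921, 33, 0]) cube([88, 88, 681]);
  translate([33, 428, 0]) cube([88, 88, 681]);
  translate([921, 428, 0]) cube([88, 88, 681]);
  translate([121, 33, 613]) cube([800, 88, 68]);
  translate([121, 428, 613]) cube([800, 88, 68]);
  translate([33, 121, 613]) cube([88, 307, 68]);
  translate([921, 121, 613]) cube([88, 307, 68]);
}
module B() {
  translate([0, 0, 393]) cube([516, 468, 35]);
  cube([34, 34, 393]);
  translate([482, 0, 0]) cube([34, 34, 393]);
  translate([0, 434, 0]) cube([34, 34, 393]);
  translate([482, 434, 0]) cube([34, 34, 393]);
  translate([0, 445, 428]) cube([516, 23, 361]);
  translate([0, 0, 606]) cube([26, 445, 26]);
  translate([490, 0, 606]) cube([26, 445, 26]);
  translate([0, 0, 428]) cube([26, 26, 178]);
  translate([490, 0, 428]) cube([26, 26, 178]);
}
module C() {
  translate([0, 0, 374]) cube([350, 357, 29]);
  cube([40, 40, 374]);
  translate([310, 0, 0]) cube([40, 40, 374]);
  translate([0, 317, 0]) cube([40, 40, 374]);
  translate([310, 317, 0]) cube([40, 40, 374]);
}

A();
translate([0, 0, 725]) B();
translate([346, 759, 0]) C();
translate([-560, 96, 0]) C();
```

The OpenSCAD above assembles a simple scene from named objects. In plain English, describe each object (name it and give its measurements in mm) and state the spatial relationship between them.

A is a table with a 1042×549 mm rectangular top, 44 mm thick, top surface at z = 725 mm, supported by four 88×88 mm square legs, each inset 33 mm from the nearest pair of top edges, running from the floor. Four apron rails, 88 mm thick and 68 mm tall, run between adjacent legs with their top edges flush with the underside of the top and their outer faces flush with the legs' outer faces.

B is a chair. The seat is a 516×468×35 mm slab with its top at z = 428 mm, on four 34×34 mm corner legs (flush with the seat edges, standing on z = 0). A flat backrest 23 mm thick, 361 mm tall, spans the full seat width and rises from the seat top along its +y edge, rear face flush with the rear of the seat. Two armrests of 26×26 mm section run along each side from the seat's front edge to the front of the backrest, top faces 204 mm above the seat top and outer faces flush with the seat's x-edges; a 26×26 mm post under the front of each armrest stands on the seat at the front corner.

C is a four-legged stool. The seat is a 350×357×29 mm slab whose top surface is at z = 403 mm; four square legs, each 40×40 mm in cross-section, run from the floor (z = 0) to the underside of the seat, each flush with a corner of the seat.

The chair is on top of the table. Two stools sit around the table at the +y, −x sides.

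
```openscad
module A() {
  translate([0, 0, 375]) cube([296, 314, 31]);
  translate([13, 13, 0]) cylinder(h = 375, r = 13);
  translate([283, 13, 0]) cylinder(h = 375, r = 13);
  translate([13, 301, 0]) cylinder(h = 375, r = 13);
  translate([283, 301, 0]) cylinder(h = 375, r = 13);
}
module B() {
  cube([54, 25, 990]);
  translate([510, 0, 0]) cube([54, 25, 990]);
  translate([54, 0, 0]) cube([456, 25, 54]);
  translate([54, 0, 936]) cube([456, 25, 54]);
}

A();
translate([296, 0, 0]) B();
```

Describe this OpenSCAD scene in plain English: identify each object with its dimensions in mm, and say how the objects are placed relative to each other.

A is a simple wooden stool: a rectangular seat 296 mm (x) by 314 mm (y), 31 mm thick, top face at z = 406 mm, on four round legs, each 26 mm in diameter. The legs rest on z = 0, each leg's axis is inset half a diameter from the nearest pair of seat edges (so the leg's bounding box is flush with the corner).

B is a picture frame with a 456×882 mm rectangular opening (x by z) and a uniform 54 mm border on every side. Frame depth is 25 mm along y. It is built from two vertical stiles running the full outside height and two horizontal rails spanning the gap between the stiles.

The picture frame is against the stool's +x side, with their −y faces flush.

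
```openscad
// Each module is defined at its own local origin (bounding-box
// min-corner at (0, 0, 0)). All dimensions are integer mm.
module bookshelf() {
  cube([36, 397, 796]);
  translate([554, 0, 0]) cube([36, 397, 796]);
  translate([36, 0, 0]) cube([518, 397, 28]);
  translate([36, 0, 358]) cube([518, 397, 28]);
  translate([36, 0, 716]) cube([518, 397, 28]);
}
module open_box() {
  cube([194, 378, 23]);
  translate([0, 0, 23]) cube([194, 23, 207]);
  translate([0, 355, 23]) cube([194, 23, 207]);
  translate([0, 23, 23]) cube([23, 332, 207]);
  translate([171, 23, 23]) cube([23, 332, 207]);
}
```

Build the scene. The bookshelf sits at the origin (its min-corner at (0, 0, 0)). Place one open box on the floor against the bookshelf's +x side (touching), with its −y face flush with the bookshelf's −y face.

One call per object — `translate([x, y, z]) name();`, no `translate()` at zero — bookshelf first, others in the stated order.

bookshelf();
translate([590, 0, 0]) open_box();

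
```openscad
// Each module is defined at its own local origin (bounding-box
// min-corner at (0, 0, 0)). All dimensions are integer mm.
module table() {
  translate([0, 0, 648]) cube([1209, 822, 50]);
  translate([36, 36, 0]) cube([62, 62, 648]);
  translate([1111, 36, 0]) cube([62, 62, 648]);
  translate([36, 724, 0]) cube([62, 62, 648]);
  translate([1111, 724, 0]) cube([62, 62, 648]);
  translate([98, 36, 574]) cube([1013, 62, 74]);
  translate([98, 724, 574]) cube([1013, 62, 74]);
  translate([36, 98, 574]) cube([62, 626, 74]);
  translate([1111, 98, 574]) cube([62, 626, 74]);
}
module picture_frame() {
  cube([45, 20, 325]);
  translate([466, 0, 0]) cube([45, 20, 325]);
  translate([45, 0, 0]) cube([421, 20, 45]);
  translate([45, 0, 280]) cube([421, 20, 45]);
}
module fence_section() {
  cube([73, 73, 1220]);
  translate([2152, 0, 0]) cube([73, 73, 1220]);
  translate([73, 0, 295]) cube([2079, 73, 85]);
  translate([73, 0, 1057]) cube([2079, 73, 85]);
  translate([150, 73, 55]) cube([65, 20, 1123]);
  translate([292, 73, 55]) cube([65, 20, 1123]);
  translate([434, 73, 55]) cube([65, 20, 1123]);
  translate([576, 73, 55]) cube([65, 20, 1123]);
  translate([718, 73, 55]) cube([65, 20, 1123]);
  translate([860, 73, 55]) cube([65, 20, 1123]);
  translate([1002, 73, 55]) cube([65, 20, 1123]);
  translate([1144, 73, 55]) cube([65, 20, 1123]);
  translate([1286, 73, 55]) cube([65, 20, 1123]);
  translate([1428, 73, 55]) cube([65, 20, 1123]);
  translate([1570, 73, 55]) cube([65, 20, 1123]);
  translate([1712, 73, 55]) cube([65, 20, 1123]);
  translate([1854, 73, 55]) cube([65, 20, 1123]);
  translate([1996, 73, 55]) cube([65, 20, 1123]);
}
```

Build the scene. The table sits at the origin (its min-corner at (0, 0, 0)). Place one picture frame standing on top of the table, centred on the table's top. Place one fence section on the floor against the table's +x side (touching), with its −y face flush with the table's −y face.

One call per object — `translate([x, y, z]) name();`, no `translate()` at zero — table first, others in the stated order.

table();
translate([349, 401, 698]) picture_frame();
translate([1209, 0, 0]) fence_section();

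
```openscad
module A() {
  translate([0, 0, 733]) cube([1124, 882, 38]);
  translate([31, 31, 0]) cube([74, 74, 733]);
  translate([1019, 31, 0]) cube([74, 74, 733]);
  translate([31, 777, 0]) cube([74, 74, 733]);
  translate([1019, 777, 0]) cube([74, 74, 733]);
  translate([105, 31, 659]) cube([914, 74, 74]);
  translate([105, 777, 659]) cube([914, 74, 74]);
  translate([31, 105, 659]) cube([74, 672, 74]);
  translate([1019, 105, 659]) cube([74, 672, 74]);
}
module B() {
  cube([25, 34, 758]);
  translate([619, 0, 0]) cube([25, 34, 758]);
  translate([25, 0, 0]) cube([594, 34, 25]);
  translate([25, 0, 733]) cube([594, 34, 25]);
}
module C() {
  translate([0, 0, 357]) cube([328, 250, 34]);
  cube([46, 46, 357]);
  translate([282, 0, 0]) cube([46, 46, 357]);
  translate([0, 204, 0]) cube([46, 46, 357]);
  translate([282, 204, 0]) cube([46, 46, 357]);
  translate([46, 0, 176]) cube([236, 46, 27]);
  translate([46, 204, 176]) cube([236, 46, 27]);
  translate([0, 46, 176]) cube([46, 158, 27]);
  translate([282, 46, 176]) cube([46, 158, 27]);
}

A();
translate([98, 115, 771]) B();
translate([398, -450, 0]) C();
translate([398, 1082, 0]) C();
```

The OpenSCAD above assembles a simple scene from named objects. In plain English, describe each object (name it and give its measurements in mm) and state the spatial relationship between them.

A is a rectangular dining table. The top is 1124×882×38 mm with its upper surface at z = 771 mm. It stands on four 74×74 mm square legs, each inset 31 mm from the nearest pair of top edges, running from the floor to the underside of the top. Four apron rails, 74 mm thick and 74 mm tall, run between adjacent legs with their top edges flush with the underside of the top and their outer faces flush with the legs' outer faces.

B is a rectangular picture frame lying in the x–z plane (depth along y). The opening is 594 mm wide (x) by 708 mm tall (z), surrounded by a border 25 mm wide on all four sides. The frame is 34 mm deep and is made of two full-height vertical stiles with two horizontal rails fitted between them.

C is a four-legged stool. The seat is a 328×250×34 mm slab whose top surface is at z = 391 mm; four square legs, each 46×46 mm in cross-section, run from the floor (z = 0) to the underside of the seat, each flush with a corner of the seat. Four stretchers, 46 mm wide and 27 mm tall, connect adjacent legs with their undersides at z = 176 mm, each running between the inner faces of the legs it joins and aligned with the legs' outer faces on the other axis.

The picture frame is on top of the table. Two stools sit around the table at the −y, +y sides.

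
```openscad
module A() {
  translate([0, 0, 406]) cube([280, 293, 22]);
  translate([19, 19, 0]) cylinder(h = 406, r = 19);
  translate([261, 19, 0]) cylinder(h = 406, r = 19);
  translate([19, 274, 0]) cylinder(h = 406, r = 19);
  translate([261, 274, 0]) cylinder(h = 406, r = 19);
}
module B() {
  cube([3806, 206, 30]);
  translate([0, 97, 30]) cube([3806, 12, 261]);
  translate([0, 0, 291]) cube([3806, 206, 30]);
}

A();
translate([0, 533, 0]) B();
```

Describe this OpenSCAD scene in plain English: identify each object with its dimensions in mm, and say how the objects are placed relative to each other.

A is a four-legged stool. The seat is 280×293 mm, 22 mm thick, top at z = 428 mm. It stands on four round legs, each 38 mm in diameter, from z = 0 to the seat underside, each leg's axis is inset half a diameter from the nearest pair of seat edges (so the leg's bounding box is flush with the corner).

B is an I-beam lying along x, 3806 mm long. Overall section height 321 mm. Two flanges 206 mm wide (y) and 30 mm thick, one on the floor and one at the top; a web 12 mm thick runs between them, centred on the flange width.

The I-beam is on the floor beside the stool on its +y side.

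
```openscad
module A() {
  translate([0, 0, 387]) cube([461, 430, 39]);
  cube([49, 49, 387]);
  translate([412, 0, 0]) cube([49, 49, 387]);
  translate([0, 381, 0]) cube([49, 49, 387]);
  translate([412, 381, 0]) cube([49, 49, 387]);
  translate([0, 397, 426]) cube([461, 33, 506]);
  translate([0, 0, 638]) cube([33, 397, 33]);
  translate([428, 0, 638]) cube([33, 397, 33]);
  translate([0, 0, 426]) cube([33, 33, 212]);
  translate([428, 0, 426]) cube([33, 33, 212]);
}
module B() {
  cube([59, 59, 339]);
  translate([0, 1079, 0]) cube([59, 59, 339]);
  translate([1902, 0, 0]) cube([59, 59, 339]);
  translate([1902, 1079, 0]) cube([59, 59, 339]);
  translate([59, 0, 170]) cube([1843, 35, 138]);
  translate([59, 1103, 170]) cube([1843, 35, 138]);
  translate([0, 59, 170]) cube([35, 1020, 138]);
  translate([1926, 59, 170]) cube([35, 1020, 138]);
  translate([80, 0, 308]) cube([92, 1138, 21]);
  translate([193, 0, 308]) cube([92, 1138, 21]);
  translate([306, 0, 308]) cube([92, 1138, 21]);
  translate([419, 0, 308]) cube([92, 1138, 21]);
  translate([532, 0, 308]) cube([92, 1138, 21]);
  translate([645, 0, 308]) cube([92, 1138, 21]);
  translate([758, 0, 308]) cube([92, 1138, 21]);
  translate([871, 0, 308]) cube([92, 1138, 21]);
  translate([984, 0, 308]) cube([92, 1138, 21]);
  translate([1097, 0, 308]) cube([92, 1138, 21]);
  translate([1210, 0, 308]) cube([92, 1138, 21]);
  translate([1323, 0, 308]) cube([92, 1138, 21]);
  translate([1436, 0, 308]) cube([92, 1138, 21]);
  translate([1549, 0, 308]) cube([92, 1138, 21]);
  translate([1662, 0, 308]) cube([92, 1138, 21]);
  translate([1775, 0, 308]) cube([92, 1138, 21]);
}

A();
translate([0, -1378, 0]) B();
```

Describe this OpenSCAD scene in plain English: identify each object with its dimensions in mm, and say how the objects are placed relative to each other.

A is a chair. The seat is a 461×430×39 mm slab with its top at z = 426 mm, on four 49×49 mm corner legs (flush with the seat edges, standing on z = 0). A flat backrest 33 mm thick, 506 mm tall, spans the full seat width and rises from the seat top along its +y edge, rear face flush with the rear of the seat. Two armrests of 33×33 mm section run along each side from the seat's front edge to the front of the backrest, top faces 245 mm above the seat top and outer faces flush with the seat's x-edges; a 33×33 mm post under the front of each armrest stands on the seat at the front corner.

B is a bed frame 1961 mm long (x) by 1138 mm wide (y). Four 59×59 mm corner posts, 339 mm tall, at the corners of the footprint. Four rails of 35 mm thickness and 138 mm height run between adjacent posts with their undersides at z = 170 mm, their outer faces flush with the outside of the frame (the two x-running rails run between the posts' inner faces; the two y-running rails run between the posts' inner faces). 16 slats, each 92 mm wide (x) and 21 mm thick, lie across the top of the two x-running rails, running the full 1138 mm width of the frame in y; the slats are evenly spaced along x between the inner faces of the end posts with equal gaps (rounded down to the nearest mm) at the −x end and between each pair — any rounding remainder accumulates at the +x end.

The bed frame is on the floor beside the chair on its −y side.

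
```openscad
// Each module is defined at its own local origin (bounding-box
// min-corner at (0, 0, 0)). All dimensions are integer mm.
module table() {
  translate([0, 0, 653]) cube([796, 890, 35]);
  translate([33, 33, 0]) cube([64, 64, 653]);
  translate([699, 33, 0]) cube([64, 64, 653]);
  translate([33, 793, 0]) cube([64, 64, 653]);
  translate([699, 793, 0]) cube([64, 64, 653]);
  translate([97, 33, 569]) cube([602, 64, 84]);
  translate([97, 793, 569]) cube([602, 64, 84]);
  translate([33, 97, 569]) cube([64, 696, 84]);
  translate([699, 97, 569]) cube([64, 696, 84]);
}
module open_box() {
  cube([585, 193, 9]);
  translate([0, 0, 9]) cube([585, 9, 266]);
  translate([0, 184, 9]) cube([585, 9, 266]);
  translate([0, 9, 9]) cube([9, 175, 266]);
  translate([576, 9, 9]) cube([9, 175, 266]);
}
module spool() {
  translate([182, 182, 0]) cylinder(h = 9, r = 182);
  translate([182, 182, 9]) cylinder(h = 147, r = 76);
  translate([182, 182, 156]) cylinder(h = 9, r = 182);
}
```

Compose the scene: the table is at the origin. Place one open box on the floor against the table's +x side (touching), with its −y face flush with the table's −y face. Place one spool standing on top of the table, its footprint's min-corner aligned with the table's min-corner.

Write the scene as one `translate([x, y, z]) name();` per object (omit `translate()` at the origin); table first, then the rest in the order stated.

table();
translate([796, 0, 0]) open_box();
translate([0, 0, 688]) spool();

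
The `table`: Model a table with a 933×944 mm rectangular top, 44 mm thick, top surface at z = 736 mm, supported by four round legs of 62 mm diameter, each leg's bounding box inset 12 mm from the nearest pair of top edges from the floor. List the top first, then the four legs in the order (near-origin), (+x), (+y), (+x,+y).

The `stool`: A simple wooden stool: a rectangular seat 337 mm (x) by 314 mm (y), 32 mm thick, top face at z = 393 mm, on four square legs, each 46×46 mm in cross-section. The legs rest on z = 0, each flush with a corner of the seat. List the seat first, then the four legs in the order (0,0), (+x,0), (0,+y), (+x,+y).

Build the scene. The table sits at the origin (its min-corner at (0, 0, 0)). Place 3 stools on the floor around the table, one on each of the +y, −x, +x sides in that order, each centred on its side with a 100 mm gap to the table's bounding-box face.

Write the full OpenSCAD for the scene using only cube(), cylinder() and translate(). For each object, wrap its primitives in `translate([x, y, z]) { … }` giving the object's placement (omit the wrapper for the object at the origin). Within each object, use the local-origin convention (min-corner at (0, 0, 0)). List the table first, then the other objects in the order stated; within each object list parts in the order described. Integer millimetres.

translate([0, 0, 692]) cube([933, 944, 44]);
translate([43, 43, 0]) cylinder(h = 692, r = 31);
translate([890, 43, 0]) cylinder(h = 692, r = 31);
translate([43, 901, 0]) cylinder(h = 692, r = 31);
translate([890, 901, 0]) cylinder(h = 692, r = 31);
translate([298, 1044, 0]) {
  translate([0, 0, 361]) cube([337, 314, 32]);
  cube([46, 46, 361]);
  translate([291, 0, 0]) cube([46, 46, 361]);
  translate([0, 268, 0]) cube([46, 46, 361]);
  translate([291, 268, 0]) cube([46, 46, 361]);
}
translate([-437, 315, 0]) {
  translate([0, 0, 361]) cube([337, 314, 32]);
  cube([46, 46, 361]);
  translate([291, 0, 0]) cube([46, 46, 361]);
  translate([0, 268, 0]) cube([46, 46, 361]);
  translate([291, 268, 0]) cube([46, 46, 361]);
}
translate([1033, 315, 0]) {
  translate([0, 0, 361]) cube([337, 314, 32]);
  cube([46, 46, 361]);
  translate([291, 0, 0]) cube([46, 46, 361]);
  translate([0, 268, 0]) cube([46, 46, 361]);
  translate([291, 268, 0]) cube([46, 46, 361]);
}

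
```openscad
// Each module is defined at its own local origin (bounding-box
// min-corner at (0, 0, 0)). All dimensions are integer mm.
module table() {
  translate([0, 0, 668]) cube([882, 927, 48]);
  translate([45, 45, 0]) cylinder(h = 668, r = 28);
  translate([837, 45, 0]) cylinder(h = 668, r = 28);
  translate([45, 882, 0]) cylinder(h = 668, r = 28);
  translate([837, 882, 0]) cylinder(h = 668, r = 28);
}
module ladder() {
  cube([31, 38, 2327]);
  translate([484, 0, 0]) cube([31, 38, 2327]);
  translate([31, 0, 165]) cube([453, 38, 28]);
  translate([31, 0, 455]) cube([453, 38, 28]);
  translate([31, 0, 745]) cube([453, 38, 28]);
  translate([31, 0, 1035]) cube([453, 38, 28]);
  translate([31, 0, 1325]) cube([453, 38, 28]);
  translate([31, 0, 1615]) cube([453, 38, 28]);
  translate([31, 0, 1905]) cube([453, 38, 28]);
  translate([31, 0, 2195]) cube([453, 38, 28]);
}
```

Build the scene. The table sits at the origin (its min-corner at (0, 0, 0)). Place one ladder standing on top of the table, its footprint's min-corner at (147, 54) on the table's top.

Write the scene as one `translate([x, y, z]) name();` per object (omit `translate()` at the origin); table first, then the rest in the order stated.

table();
translate([147, 54, 716]) ladder();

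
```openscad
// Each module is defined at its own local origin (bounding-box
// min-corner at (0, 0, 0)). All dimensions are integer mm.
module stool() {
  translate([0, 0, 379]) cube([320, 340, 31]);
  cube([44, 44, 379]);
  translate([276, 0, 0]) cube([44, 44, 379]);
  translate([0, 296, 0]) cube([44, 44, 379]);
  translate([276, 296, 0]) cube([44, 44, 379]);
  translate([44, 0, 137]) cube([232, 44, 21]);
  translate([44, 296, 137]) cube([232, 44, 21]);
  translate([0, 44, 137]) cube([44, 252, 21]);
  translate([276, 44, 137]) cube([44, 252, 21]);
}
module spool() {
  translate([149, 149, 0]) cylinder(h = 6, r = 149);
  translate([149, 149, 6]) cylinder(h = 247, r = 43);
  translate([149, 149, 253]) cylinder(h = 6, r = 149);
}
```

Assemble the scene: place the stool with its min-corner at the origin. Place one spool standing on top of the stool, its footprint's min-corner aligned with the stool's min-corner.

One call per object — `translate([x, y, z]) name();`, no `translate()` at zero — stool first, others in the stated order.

stool();
translate([0, 0, 410]) spool();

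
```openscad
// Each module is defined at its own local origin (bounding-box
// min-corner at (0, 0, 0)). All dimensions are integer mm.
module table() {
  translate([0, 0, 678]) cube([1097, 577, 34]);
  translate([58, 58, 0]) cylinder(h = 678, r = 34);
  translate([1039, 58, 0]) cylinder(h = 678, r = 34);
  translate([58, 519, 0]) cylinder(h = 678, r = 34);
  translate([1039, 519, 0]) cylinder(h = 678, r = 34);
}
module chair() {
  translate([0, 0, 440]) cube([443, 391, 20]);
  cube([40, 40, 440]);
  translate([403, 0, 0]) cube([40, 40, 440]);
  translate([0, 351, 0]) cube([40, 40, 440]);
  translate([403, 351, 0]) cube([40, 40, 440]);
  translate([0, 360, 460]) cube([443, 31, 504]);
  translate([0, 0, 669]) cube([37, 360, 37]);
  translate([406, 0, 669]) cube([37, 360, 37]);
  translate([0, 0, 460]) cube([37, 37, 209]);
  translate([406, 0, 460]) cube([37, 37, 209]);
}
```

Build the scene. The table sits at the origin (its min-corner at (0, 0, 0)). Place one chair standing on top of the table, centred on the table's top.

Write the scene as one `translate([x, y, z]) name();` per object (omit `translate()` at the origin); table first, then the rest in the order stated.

table();
translate([327, 93, 712]) chair();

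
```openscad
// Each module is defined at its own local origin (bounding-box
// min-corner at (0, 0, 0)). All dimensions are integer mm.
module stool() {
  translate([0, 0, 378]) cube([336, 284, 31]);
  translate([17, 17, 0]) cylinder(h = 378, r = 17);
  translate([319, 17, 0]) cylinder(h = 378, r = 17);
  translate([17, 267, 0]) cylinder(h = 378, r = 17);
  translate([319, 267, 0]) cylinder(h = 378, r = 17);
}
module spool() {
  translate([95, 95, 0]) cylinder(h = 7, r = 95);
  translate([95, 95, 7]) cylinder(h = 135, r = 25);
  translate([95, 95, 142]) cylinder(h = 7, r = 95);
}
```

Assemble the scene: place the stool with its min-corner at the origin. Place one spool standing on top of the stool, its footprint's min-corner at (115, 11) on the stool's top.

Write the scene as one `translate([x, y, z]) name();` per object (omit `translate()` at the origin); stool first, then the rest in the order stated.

stool();
translate([115, 11, 409]) spool();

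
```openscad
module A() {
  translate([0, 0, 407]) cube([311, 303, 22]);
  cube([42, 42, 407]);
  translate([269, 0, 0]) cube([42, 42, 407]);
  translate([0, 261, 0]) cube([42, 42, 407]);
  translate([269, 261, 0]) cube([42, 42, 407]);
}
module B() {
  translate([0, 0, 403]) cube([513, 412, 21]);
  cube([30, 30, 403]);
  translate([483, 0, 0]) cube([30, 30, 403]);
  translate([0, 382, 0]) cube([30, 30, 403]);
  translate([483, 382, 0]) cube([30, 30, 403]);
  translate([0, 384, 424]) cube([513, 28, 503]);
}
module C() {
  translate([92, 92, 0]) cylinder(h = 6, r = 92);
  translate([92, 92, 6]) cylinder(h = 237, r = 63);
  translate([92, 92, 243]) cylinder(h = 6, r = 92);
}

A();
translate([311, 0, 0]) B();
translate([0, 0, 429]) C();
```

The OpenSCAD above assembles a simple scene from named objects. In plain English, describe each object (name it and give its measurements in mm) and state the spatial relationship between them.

A is a four-legged stool. The seat is a 311×303×22 mm slab whose top surface is at z = 429 mm; four square legs, each 42×42 mm in cross-section, run from the floor (z = 0) to the underside of the seat, each flush with a corner of the seat.

B is a chair. The seat is a 513×412×21 mm slab with its top at z = 424 mm, on four 30×30 mm corner legs (flush with the seat edges, standing on z = 0). A flat backrest 28 mm thick, 503 mm tall, spans the full seat width and rises from the seat top along its +y edge, rear face flush with the rear of the seat.

C is a spool: two coaxial disc flanges of radius 92 mm and thickness 6 mm, joined by a core cylinder of radius 63 mm and height 237 mm. The lower flange rests on z = 0 and the three cylinders share a vertical axis.

The chair is against the stool's +x side, with their −y faces flush. The spool is on top of the stool.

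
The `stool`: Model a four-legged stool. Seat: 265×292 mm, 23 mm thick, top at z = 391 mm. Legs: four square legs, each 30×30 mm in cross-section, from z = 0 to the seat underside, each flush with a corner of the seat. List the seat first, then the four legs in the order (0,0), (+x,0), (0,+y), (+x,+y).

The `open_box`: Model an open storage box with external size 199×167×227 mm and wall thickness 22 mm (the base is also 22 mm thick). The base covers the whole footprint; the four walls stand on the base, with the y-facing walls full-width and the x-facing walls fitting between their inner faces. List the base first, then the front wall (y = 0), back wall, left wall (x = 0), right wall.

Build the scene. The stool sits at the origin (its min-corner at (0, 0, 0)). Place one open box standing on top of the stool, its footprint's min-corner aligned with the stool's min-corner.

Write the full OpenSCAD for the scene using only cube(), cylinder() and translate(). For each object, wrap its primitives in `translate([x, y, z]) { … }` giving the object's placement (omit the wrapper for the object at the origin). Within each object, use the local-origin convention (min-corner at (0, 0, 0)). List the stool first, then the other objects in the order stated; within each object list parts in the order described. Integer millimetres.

translate([0, 0, 368]) cube([265, 292, 23]);
cube([30, 30, 368]);
translate([235, 0, 0]) cube([30, 30, 368]);
translate([0, 262, 0]) cube([30, 30, 368]);
translate([235, 262, 0]) cube([30, 30, 368]);
translate([0, 0, 391]) {
  cube([199, 167, 22]);
  translate([0, 0, 22]) cube([199, 22, 205]);
  translate([0, 145, 22]) cube([199, 22, 205]);
  translate([0, 22, 22]) cube([22, 123, 205]);
  translate([177, 22, 22]) cube([22, 123, 205]);
}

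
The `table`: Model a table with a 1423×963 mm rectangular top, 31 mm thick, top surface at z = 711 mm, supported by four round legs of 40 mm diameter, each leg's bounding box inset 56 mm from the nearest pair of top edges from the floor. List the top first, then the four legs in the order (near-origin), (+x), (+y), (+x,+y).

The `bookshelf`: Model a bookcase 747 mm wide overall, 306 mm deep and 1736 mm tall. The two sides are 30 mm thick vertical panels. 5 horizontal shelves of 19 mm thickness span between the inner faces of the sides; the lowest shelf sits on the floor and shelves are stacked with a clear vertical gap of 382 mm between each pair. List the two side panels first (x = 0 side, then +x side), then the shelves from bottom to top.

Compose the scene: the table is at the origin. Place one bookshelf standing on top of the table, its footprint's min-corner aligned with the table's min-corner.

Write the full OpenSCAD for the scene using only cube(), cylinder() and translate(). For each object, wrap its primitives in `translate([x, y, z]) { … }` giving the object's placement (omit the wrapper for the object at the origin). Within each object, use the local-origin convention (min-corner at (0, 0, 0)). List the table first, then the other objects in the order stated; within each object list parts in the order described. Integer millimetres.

translate([0, 0, 680]) cube([1423, 963, 31]);
translate([76, 76, 0]) cylinder(h = 680, r = 20);
translate([1347, 76, 0]) cylinder(h = 680, r = 20);
translate([76, 887, 0]) cylinder(h = 680, r = 20);
translate([1347, 887, 0]) cylinder(h = 680, r = 20);
translate([0, 0, 711]) {
  cube([30, 306, 1736]);
  translate([717, 0, 0]) cube([30, 306, 1736]);
  translate([30, 0, 0]) cube([687, 306, 19]);
  translate([30, 0, 401]) cube([687, 306, 19]);
  translate([30, 0, 802]) cube([687, 306, 19]);
  translate([30, 0, 1203]) cube([687, 306, 19]);
  translate([30, 0, 1604]) cube([687, 306, 19]);
}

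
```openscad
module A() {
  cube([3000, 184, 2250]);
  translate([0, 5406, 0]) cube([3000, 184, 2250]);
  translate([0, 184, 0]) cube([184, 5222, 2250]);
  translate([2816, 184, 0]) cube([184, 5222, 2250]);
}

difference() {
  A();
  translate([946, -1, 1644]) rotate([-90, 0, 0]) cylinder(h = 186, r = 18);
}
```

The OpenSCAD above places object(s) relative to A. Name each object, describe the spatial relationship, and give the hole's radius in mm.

A is a house frame. The house frame has a circular hole through its front wall. The hole's radius is 18 mm.

The subtracted cylinder has r = 18 mm.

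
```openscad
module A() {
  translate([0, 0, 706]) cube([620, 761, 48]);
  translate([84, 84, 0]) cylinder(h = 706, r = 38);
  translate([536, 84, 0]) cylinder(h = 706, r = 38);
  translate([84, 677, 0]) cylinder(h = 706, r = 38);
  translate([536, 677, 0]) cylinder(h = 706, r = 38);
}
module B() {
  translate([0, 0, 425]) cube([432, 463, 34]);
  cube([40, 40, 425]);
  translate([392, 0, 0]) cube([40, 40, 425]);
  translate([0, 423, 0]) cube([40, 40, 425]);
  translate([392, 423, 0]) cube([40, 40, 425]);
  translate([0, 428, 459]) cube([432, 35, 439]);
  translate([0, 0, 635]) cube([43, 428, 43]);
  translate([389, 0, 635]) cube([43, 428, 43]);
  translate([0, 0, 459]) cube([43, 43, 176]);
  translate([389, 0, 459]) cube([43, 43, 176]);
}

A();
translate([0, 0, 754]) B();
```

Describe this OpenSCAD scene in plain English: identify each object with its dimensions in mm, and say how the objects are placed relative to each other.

A is a table: top 620 mm (x) × 761 mm (y), 48 mm thick, upper face at z = 754 mm, on four round legs of 76 mm diameter, each leg's bounding box inset 46 mm from the nearest pair of top edges, running from z = 0 to the bottom of the top.

B is a chair. The seat is a 432×463×34 mm slab with its top at z = 459 mm, on four 40×40 mm corner legs (flush with the seat edges, standing on z = 0). A flat backrest 35 mm thick, 439 mm tall, spans the full seat width and rises from the seat top along its +y edge, rear face flush with the rear of the seat. Two armrests of 43×43 mm section run along each side from the seat's front edge to the front of the backrest, top faces 219 mm above the seat top and outer faces flush with the seat's x-edges; a 43×43 mm post under the front of each armrest stands on the seat at the front corner.

The chair is on top of the table.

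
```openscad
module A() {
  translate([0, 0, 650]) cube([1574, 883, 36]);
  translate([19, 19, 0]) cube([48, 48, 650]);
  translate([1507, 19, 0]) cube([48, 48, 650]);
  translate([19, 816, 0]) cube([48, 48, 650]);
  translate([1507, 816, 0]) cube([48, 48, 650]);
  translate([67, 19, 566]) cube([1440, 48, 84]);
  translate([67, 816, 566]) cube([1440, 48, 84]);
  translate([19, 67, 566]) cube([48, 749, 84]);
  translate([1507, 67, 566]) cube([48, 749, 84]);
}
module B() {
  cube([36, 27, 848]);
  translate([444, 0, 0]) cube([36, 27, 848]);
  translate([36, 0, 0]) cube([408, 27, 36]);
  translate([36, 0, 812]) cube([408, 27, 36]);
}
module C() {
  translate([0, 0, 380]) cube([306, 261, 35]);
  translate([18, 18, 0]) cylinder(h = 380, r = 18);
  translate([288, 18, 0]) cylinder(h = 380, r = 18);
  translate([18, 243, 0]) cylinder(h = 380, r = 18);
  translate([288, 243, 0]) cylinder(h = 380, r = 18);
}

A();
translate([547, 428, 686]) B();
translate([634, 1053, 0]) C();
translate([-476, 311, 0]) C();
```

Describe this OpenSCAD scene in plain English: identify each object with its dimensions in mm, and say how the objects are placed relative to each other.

A is a rectangular dining table. The top is 1574×883×36 mm with its upper surface at z = 686 mm. It stands on four 48×48 mm square legs, each inset 19 mm from the nearest pair of top edges, running from the floor to the underside of the top. Four apron rails, 48 mm thick and 84 mm tall, run between adjacent legs with their top edges flush with the underside of the top and their outer faces flush with the legs' outer faces.

B is a picture frame with a 408×776 mm rectangular opening (x by z) and a uniform 36 mm border on every side. Frame depth is 27 mm along y. It is built from two vertical stiles running the full outside height and two horizontal rails spanning the gap between the stiles.

C is a four-legged stool. The seat is 306×261 mm, 35 mm thick, top at z = 415 mm. It stands on four round legs, each 36 mm in diameter, from z = 0 to the seat underside, each leg's axis is inset half a diameter from the nearest pair of seat edges (so the leg's bounding box is flush with the corner).

The picture frame is on top of the table, centred. Two stools sit around the table at the +y, −x sides.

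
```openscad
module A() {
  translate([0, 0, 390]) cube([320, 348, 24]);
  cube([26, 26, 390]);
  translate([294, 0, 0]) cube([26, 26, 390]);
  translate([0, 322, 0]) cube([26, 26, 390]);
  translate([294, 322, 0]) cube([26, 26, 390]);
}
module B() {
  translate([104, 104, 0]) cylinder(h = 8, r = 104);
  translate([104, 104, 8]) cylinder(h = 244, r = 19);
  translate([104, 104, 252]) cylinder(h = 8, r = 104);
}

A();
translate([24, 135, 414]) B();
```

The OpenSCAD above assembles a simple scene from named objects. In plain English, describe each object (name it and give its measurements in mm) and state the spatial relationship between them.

A is a four-legged stool. The seat is 320×348 mm, 24 mm thick, top at z = 414 mm. It stands on four square legs, each 26×26 mm in cross-section, from z = 0 to the seat underside, each flush with a corner of the seat.

B is a spool: two coaxial disc flanges of radius 104 mm and thickness 8 mm, joined by a core cylinder of radius 19 mm and height 244 mm. The lower flange rests on z = 0 and the three cylinders share a vertical axis.

The spool is on top of the stool.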